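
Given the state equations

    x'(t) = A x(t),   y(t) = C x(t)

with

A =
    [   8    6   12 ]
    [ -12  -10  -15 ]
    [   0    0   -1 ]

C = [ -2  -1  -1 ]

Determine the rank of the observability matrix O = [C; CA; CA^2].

2

CA = [[-4, -2, -8]]
CA^2 = [[-8, -4, -10]]
Observability matrix O = [C; CA; CA^2] = [[-2, -1, -1], [-4, -2, -8], [-8, -4, -10]]
The columns c1, c2, c3 of O are linearly dependent: -c1 + 2·c2 = 0 (check each entry), so rank(O) ≤ 2.
The 2×2 minor from rows 1, 2, columns 1, 3 is (-2)·(-8) - (-1)·(-4) = 16 - 4 = 12 ≠ 0, so rank(O) = 2.
rank(O) = 2 < n = 3, so the pair (A, C) is not completely observable.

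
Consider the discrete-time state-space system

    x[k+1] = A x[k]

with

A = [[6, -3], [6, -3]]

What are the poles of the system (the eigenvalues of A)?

0, 3

det(zI - A) = z^2 - (tr A)z + det A, with tr A = 6 + (-3) = 3 and det A = 6·(-3) - (-3)·6 = -18 - (-18) = 0.
So p(z) = det(zI - A) = z^2 - 3z.
Factor z^2 - 3z: two numbers with sum 3 and product 0 are 3 and 0, so z^2 - 3z = z(z - 3).
Hence p(z) = z (z - 3), with roots 0, 3.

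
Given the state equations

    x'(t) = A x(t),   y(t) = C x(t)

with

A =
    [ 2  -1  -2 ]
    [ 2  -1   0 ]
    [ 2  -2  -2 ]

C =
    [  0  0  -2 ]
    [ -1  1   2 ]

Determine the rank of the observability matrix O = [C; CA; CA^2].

CA = [[-4, 4, 4], [4, -4, -2]]
CA^2 = [[8, -8, 0], [-4, 4, -4]]
Observability matrix O = [C; CA; CA^2] = [[0, 0, -2], [-1, 1, 2], [-4, 4, 4], [4, -4, -2], [8, -8, 0], [-4, 4, -4]]
The columns c1, c2, c3 of O are linearly dependent: c1 + c2 = 0 (check each entry), so rank(O) ≤ 2.
The 2×2 minor from rows 1, 2, columns 1, 3 is 0·2 - (-2)·(-1) = 0 - 2 = -2 ≠ 0, so rank(O) = 2.
rank(O) = 2 < n = 3, so the pair (A, C) is not completely observable.

2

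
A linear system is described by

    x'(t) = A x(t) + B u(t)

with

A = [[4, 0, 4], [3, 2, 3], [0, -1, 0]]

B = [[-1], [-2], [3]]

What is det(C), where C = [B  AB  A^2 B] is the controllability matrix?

AB = [[8], [2], [2]]
A^2B = [[40], [34], [-2]]
Controllability matrix C = [B  AB  A^2B] = [[-1, 8, 40], [-2, 2, 34], [3, 2, -2]]
Expanding along the first row, det(C) = (-1)·(2·(-2) - 34·2) - 8·((-2)·(-2) - 34·3) + 40·((-2)·2 - 2·3) = (-1)·(-72) - 8·(-98) + 40·(-10) = 456
Since det(C) ≠ 0, rank(C) = 3 and the system is completely controllable.

456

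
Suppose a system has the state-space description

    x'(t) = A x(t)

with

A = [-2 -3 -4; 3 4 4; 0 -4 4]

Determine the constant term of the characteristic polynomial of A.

-20

Expand det(sI - A) for the 3×3 matrix.
p(s) = s^3 - 6s^2 + 25s - 20.
(Check: constant term = det(-A) = (-1)^3 det A = -20; coefficient of s^2 = -tr A = -6.)
The constant term is -20.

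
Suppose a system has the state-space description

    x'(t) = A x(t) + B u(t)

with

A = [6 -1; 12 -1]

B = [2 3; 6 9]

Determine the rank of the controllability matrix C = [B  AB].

AB = [[6, 9], [18, 27]]
Controllability matrix C = [B  AB] = [[2, 3, 6, 9], [6, 9, 18, 27]]
Every column of C is a scalar multiple of column 1 = [2, 6] (multipliers 1, 3/2, 3, 9/2), so the columns span a one-dimensional space.
C ≠ 0, hence rank(C) = 1.
rank(C) = 1 < n = 2, so the pair (A, B) is not completely controllable.

1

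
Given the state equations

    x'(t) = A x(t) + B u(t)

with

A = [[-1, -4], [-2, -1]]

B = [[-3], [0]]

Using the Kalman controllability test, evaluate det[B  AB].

-18

AB = [[3], [6]]
Controllability matrix C = [B  AB] = [[-3, 3], [0, 6]]
det(C) = (-3)·6 - 3·0 = -18 - 0 = -18
Since det(C) ≠ 0, rank(C) = 2 and the system is completely controllable.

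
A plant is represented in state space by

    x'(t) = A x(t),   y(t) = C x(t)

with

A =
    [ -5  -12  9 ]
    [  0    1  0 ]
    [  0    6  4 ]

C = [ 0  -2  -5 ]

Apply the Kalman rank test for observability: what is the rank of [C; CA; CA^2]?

2

CA = [[0, -32, -20]]
CA^2 = [[0, -152, -80]]
Observability matrix O = [C; CA; CA^2] = [[0, -2, -5], [0, -32, -20], [0, -152, -80]]
Column 1 of O is identically zero, so rank(O) ≤ 2.
The 2×2 minor from rows 1, 2, columns 2, 3 is (-2)·(-20) - (-5)·(-32) = 40 - 160 = -120 ≠ 0, so rank(O) = 2.
rank(O) = 2 < n = 3, so the pair (A, C) is not completely observable.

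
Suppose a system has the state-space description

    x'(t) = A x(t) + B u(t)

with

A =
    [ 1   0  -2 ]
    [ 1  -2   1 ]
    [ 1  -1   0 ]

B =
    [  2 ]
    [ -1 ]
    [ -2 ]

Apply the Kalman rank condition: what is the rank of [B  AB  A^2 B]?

AB = [[6], [2], [3]]
A^2B = [[0], [5], [4]]
Controllability matrix C = [B  AB  A^2B] = [[2, 6, 0], [-1, 2, 5], [-2, 3, 4]]
det(C) = 2·(2·4 - 5·3) - 6·((-1)·4 - 5·(-2)) + 0·((-1)·3 - 2·(-2)) = 2·(-7) - 6·6 + 0·1 = -50 ≠ 0, so rank(C) = 3.
rank(C) = 3 = n, so the pair (A, B) is completely controllable.

3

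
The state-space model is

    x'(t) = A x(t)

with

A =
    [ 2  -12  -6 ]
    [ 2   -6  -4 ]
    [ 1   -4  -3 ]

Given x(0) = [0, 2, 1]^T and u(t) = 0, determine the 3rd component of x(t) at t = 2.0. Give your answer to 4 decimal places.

det(sI - A) = s^3 - (tr A)s^2 + (M11 + M22 + M33)s - det A, where Mii is the 2×2 principal minor of A obtained by deleting row i and column i.
tr A = 2 + (-6) + (-3) = -7; M11 = (-6)·(-3) - (-4)·(-4) = 18 - 16 = 2; M22 = 2·(-3) - (-6)·1 = -6 - (-6) = 0; M33 = 2·(-6) - (-12)·2 = -12 - (-24) = 12; sum of minors = 14.
det A = 2·((-6)·(-3) - (-4)·(-4)) - (-12)·(2·(-3) - (-4)·1) + (-6)·(2·(-4) - (-6)·1) = 2·2 - (-12)·(-2) + (-6)·(-2) = -8.
So p(s) = det(sI - A) = s^3 + 7s^2 + 14s + 8.
Rational-root test: any integer root divides 8. Testing small divisors, s = -1 works: p(-1) = -1 + 7 + (-14) + 8 = 0, so (s + 1) is a factor.
Dividing, p(s) = (s + 1)(s^2 + 6s + 8).
Factor s^2 + 6s + 8: two numbers with sum -6 and product 8 are -2 and -4, so s^2 + 6s + 8 = (s + 2)(s + 4).
Hence p(s) = (s + 1) (s + 2) (s + 4), with roots -4, -2, -1.
The eigenvalues -4, -2, -1 are distinct and real, so A is diagonalisable and x(t) = e^{At} x(0) = V diag(e^{λ_i t}) V^{-1} x(0), where the columns of V are the eigenvectors.
λ = -4: A - (-4)I = [[6, -12, -6], [2, -2, -4], [1, -4, 1]]. v must be orthogonal to every row; (row 1) × (row 2) = [36, 12, 12], so take v_1 = [3, 1, 1]^T.
λ = -2: A - (-2)I = [[4, -12, -6], [2, -4, -4], [1, -4, -1]]. v must be orthogonal to every row; (row 1) × (row 2) = [24, 4, 8], so take v_2 = [6, 1, 2]^T.
λ = -1: A - (-1)I = [[3, -12, -6], [2, -5, -4], [1, -4, -2]]. v must be orthogonal to every row; (row 1) × (row 2) = [18, 0, 9], so take v_3 = [2, 0, 1]^T.
V = [v_1 v_2 v_3] = [[3, 6, 2], [1, 1, 0], [1, 2, 1]] has det V = -1, so V^{-1} = adj(V)/det V = [[-1, 2, 2], [1, -1, -2], [-1, 0, 3]].
Modal coordinates z(0) = V^{-1} x(0): (-1)·0 + 2·2 + 2·1 = 6; 1·0 + (-1)·2 + (-2)·1 = -4; (-1)·0 + 0·2 + 3·1 = 3; so z(0) = [6, -4, 3]^T.
x_3(t) = Σ_i (v_i)_3 · z_i(0) · e^{λ_i t} (row 3 of V times the modal terms).
x_3(2.0) = 1·6·e^{-4·2.0} + 2·(-4)·e^{-2·2.0} + 1·3·e^{-1·2.0} = 6·0.000335 + (-8)·0.018316 + 3·0.135335 = 0.2615.

0.2615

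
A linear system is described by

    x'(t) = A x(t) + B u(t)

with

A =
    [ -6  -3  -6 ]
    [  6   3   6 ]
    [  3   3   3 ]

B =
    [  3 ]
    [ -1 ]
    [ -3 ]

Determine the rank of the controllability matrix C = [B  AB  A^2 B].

2

AB = [[3], [-3], [-3]]
A^2B = [[9], [-9], [-9]]
Controllability matrix C = [B  AB  A^2B] = [[3, 3, 9], [-1, -3, -9], [-3, -3, -9]]
The rows r1, r2, r3 of C are linearly dependent: r1 + r3 = 0 (check each entry), so rank(C) ≤ 2.
The 2×2 minor from rows 1, 2, columns 1, 2 is 3·(-3) - 3·(-1) = -9 - (-3) = -6 ≠ 0, so rank(C) = 2.
rank(C) = 2 < n = 3, so the pair (A, B) is not completely controllable.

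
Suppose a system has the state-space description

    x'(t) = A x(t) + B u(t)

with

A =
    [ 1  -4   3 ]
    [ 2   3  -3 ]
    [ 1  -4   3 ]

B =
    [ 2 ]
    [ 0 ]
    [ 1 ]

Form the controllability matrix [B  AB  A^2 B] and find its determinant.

26

AB = [[5], [1], [5]]
A^2B = [[16], [-2], [16]]
Controllability matrix C = [B  AB  A^2B] = [[2, 5, 16], [0, 1, -2], [1, 5, 16]]
Expanding along the first row, det(C) = 2·(1·16 - (-2)·5) - 5·(0·16 - (-2)·1) + 16·(0·5 - 1·1) = 2·26 - 5·2 + 16·(-1) = 26
Since det(C) ≠ 0, rank(C) = 3 and the system is completely controllable.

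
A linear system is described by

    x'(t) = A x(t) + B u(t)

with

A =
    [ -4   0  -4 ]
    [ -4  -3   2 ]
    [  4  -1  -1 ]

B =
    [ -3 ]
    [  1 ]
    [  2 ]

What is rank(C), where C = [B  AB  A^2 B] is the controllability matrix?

AB = [[4], [13], [-15]]
A^2B = [[44], [-85], [18]]
Controllability matrix C = [B  AB  A^2B] = [[-3, 4, 44], [1, 13, -85], [2, -15, 18]]
det(C) = (-3)·(13·18 - (-85)·(-15)) - 4·(1·18 - (-85)·2) + 44·(1·(-15) - 13·2) = (-3)·(-1041) - 4·188 + 44·(-41) = 567 ≠ 0, so rank(C) = 3.
rank(C) = 3 = n, so the pair (A, B) is completely controllable.

3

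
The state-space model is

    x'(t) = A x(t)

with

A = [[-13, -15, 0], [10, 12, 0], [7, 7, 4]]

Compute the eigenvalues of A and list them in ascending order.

-3, 2, 4

det(sI - A) = s^3 - (tr A)s^2 + (M11 + M22 + M33)s - det A, where Mii is the 2×2 principal minor of A obtained by deleting row i and column i.
tr A = (-13) + 12 + 4 = 3; M11 = 12·4 - 0·7 = 48 - 0 = 48; M22 = (-13)·4 - 0·7 = -52 - 0 = -52; M33 = (-13)·12 - (-15)·10 = -156 - (-150) = -6; sum of minors = -10.
det A = (-13)·(12·4 - 0·7) - (-15)·(10·4 - 0·7) + 0·(10·7 - 12·7) = (-13)·48 - (-15)·40 + 0·(-14) = -24.
So p(s) = det(sI - A) = s^3 - 3s^2 - 10s + 24.
Rational-root test: any integer root divides 24. Testing small divisors, s = 2 works: p(2) = 8 + (-12) + (-20) + 24 = 0, so (s - 2) is a factor.
Dividing, p(s) = (s - 2)(s^2 - s - 12).
Factor s^2 - s - 12: two numbers with sum 1 and product -12 are 4 and -3, so s^2 - s - 12 = (s - 4)(s + 3).
Hence p(s) = (s - 4) (s - 2) (s + 3), with roots -3, 2, 4.
At least one eigenvalue has non-negative real part, so the system is not asymptotically stable.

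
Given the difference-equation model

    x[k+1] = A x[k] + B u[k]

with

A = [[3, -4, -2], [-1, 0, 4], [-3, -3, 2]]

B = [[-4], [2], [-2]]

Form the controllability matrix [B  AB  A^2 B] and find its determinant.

4176

AB = [[-16], [-4], [2]]
A^2B = [[-36], [24], [64]]
Controllability matrix C = [B  AB  A^2B] = [[-4, -16, -36], [2, -4, 24], [-2, 2, 64]]
Expanding along the first row, det(C) = (-4)·((-4)·64 - 24·2) - (-16)·(2·64 - 24·(-2)) + (-36)·(2·2 - (-4)·(-2)) = (-4)·(-304) - (-16)·176 + (-36)·(-4) = 4176
Since det(C) ≠ 0, rank(C) = 3 and the system is completely controllable.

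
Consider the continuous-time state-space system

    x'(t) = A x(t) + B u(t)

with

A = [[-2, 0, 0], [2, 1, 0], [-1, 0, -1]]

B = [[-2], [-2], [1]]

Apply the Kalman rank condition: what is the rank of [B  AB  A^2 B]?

3

AB = [[4], [-6], [1]]
A^2B = [[-8], [2], [-5]]
Controllability matrix C = [B  AB  A^2B] = [[-2, 4, -8], [-2, -6, 2], [1, 1, -5]]
det(C) = (-2)·((-6)·(-5) - 2·1) - 4·((-2)·(-5) - 2·1) + (-8)·((-2)·1 - (-6)·1) = (-2)·28 - 4·8 + (-8)·4 = -120 ≠ 0, so rank(C) = 3.
rank(C) = 3 = n, so the pair (A, B) is completely controllable.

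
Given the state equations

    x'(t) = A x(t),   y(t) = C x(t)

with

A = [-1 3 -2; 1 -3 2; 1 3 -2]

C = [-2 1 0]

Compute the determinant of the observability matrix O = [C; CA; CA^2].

72

CA = [[3, -9, 6]]
CA^2 = [[-6, 54, -36]]
Observability matrix O = [C; CA; CA^2] = [[-2, 1, 0], [3, -9, 6], [-6, 54, -36]]
Expanding along the first row, det(O) = (-2)·((-9)·(-36) - 6·54) - 1·(3·(-36) - 6·(-6)) + 0·(3·54 - (-9)·(-6)) = (-2)·0 - 1·(-72) + 0·108 = 72
Since det(O) ≠ 0, rank(O) = 3 and the system is completely observable.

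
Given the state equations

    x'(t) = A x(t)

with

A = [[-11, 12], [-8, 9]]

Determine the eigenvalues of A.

det(sI - A) = s^2 - (tr A)s + det A, with tr A = (-11) + 9 = -2 and det A = (-11)·9 - 12·(-8) = -99 - (-96) = -3.
So p(s) = det(sI - A) = s^2 + 2s - 3.
Factor s^2 + 2s - 3: two numbers with sum -2 and product -3 are 1 and -3, so s^2 + 2s - 3 = (s - 1)(s + 3).
Hence p(s) = (s - 1) (s + 3), with roots -3, 1.
At least one eigenvalue has non-negative real part, so the system is not asymptotically stable.

-3, 1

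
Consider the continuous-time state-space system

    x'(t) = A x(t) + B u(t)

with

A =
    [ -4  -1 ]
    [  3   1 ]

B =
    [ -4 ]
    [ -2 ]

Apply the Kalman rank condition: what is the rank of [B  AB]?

AB = [[18], [-14]]
Controllability matrix C = [B  AB] = [[-4, 18], [-2, -14]]
det(C) = (-4)·(-14) - 18·(-2) = 56 - (-36) = 92 ≠ 0, so rank(C) = 2.
rank(C) = 2 = n, so the pair (A, B) is completely controllable.

2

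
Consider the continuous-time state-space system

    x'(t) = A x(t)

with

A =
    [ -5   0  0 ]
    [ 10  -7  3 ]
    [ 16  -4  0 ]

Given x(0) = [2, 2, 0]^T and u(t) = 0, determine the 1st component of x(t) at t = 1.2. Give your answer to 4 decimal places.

0.0050

det(sI - A) = s^3 - (tr A)s^2 + (M11 + M22 + M33)s - det A, where Mii is the 2×2 principal minor of A obtained by deleting row i and column i.
tr A = (-5) + (-7) + 0 = -12; M11 = (-7)·0 - 3·(-4) = 0 - (-12) = 12; M22 = (-5)·0 - 0·16 = 0 - 0 = 0; M33 = (-5)·(-7) - 0·10 = 35 - 0 = 35; sum of minors = 47.
det A = (-5)·((-7)·0 - 3·(-4)) - 0·(10·0 - 3·16) + 0·(10·(-4) - (-7)·16) = (-5)·12 - 0·(-48) + 0·72 = -60.
So p(s) = det(sI - A) = s^3 + 12s^2 + 47s + 60.
Rational-root test: any integer root divides 60. Testing small divisors, s = -3 works: p(-3) = -27 + 108 + (-141) + 60 = 0, so (s + 3) is a factor.
Dividing, p(s) = (s + 3)(s^2 + 9s + 20).
Factor s^2 + 9s + 20: two numbers with sum -9 and product 20 are -4 and -5, so s^2 + 9s + 20 = (s + 4)(s + 5).
Hence p(s) = (s + 3) (s + 4) (s + 5), with roots -5, -4, -3.
The eigenvalues -5, -4, -3 are distinct and real, so A is diagonalisable and x(t) = e^{At} x(0) = V diag(e^{λ_i t}) V^{-1} x(0), where the columns of V are the eigenvectors.
λ = -5: A - (-5)I = [[0, 0, 0], [10, -2, 3], [16, -4, 5]]. v must be orthogonal to every row; (row 2) × (row 3) = [2, -2, -8], so take v_1 = [1, -1, -4]^T.
λ = -4: A - (-4)I = [[-1, 0, 0], [10, -3, 3], [16, -4, 4]]. v must be orthogonal to every row; (row 1) × (row 2) = [0, 3, 3], so take v_2 = [0, 1, 1]^T.
λ = -3: A - (-3)I = [[-2, 0, 0], [10, -4, 3], [16, -4, 3]]. v must be orthogonal to every row; (row 1) × (row 2) = [0, 6, 8], so take v_3 = [0, 3, 4]^T.
V = [v_1 v_2 v_3] = [[1, 0, 0], [-1, 1, 3], [-4, 1, 4]] has det V = 1, so V^{-1} = adj(V)/det V = [[1, 0, 0], [-8, 4, -3], [3, -1, 1]].
Modal coordinates z(0) = V^{-1} x(0): 1·2 + 0·2 + 0·0 = 2; (-8)·2 + 4·2 + (-3)·0 = -8; 3·2 + (-1)·2 + 1·0 = 4; so z(0) = [2, -8, 4]^T.
x_1(t) = Σ_i (v_i)_1 · z_i(0) · e^{λ_i t} (row 1 of V times the modal terms).
x_1(1.2) = 1·2·e^{-5·1.2} + 0·(-8)·e^{-4·1.2} + 0·4·e^{-3·1.2} = 2·0.002479 + 0·0.008230 + 0·0.027324 = 0.0050.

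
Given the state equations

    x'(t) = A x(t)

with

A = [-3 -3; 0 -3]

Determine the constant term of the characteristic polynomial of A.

For a 2×2 matrix, det(sI - A) = s^2 - (tr A)s + det A.
tr A = -6, det A = 9.
So p(s) = s^2 + 6s + 9.
The constant term is 9.

9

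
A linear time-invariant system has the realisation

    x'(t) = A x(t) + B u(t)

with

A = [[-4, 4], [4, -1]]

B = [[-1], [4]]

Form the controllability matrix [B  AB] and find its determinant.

-72

AB = [[20], [-8]]
Controllability matrix C = [B  AB] = [[-1, 20], [4, -8]]
det(C) = (-1)·(-8) - 20·4 = 8 - 80 = -72
Since det(C) ≠ 0, rank(C) = 2 and the system is completely controllable.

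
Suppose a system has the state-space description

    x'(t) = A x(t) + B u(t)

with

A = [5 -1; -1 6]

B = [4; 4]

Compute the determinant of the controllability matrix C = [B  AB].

AB = [[16], [20]]
Controllability matrix C = [B  AB] = [[4, 16], [4, 20]]
det(C) = 4·20 - 16·4 = 80 - 64 = 16
Since det(C) ≠ 0, rank(C) = 2 and the system is completely controllable.

16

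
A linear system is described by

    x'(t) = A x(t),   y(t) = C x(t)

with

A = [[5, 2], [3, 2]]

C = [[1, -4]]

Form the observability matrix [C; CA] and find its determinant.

CA = [[-7, -6]]
Observability matrix O = [C; CA] = [[1, -4], [-7, -6]]
det(O) = 1·(-6) - (-4)·(-7) = -6 - 28 = -34
Since det(O) ≠ 0, rank(O) = 2 and the system is completely observable.

-34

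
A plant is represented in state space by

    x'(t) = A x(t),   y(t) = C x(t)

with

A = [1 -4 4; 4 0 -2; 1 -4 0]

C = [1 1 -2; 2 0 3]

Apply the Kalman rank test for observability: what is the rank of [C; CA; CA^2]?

3

CA = [[3, 4, 2], [5, -20, 8]]
CA^2 = [[21, -20, 4], [-67, -52, 60]]
Observability matrix O = [C; CA; CA^2] = [[1, 1, -2], [2, 0, 3], [3, 4, 2], [5, -20, 8], [21, -20, 4], [-67, -52, 60]]
Take the 3×3 submatrix of O formed by rows 1, 2, 3: [[1, 1, -2], [2, 0, 3], [3, 4, 2]]. Its determinant is 1·(0·2 - 3·4) - 1·(2·2 - 3·3) + (-2)·(2·4 - 0·3) = 1·(-12) - 1·(-5) + (-2)·8 = -23 ≠ 0.
So rank(O) ≥ 3; since O has 3 columns, rank(O) = 3.
rank(O) = 3 = n, so the pair (A, C) is completely observable.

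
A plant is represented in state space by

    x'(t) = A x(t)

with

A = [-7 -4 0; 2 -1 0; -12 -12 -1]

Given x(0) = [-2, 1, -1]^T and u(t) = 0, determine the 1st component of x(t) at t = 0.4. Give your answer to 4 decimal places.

det(sI - A) = s^3 - (tr A)s^2 + (M11 + M22 + M33)s - det A, where Mii is the 2×2 principal minor of A obtained by deleting row i and column i.
tr A = (-7) + (-1) + (-1) = -9; M11 = (-1)·(-1) - 0·(-12) = 1 - 0 = 1; M22 = (-7)·(-1) - 0·(-12) = 7 - 0 = 7; M33 = (-7)·(-1) - (-4)·2 = 7 - (-8) = 15; sum of minors = 23.
det A = (-7)·((-1)·(-1) - 0·(-12)) - (-4)·(2·(-1) - 0·(-12)) + 0·(2·(-12) - (-1)·(-12)) = (-7)·1 - (-4)·(-2) + 0·(-36) = -15.
So p(s) = det(sI - A) = s^3 + 9s^2 + 23s + 15.
Rational-root test: any integer root divides 15. Testing small divisors, s = -1 works: p(-1) = -1 + 9 + (-23) + 15 = 0, so (s + 1) is a factor.
Dividing, p(s) = (s + 1)(s^2 + 8s + 15).
Factor s^2 + 8s + 15: two numbers with sum -8 and product 15 are -3 and -5, so s^2 + 8s + 15 = (s + 3)(s + 5).
Hence p(s) = (s + 1) (s + 3) (s + 5), with roots -5, -3, -1.
The eigenvalues -5, -3, -1 are distinct and real, so A is diagonalisable and x(t) = e^{At} x(0) = V diag(e^{λ_i t}) V^{-1} x(0), where the columns of V are the eigenvectors.
λ = -5: A - (-5)I = [[-2, -4, 0], [2, 4, 0], [-12, -12, 4]]. v must be orthogonal to every row; (row 1) × (row 3) = [-16, 8, -24], so take v_1 = [2, -1, 3]^T.
λ = -3: A - (-3)I = [[-4, -4, 0], [2, 2, 0], [-12, -12, 2]]. v must be orthogonal to every row; (row 1) × (row 3) = [-8, 8, 0], so take v_2 = [-1, 1, 0]^T.
λ = -1: A - (-1)I = [[-6, -4, 0], [2, 0, 0], [-12, -12, 0]]. v must be orthogonal to every row; (row 1) × (row 2) = [0, 0, 8], so take v_3 = [0, 0, 1]^T.
V = [v_1 v_2 v_3] = [[2, -1, 0], [-1, 1, 0], [3, 0, 1]] has det V = 1, so V^{-1} = adj(V)/det V = [[1, 1, 0], [1, 2, 0], [-3, -3, 1]].
Modal coordinates z(0) = V^{-1} x(0): 1·(-2) + 1·1 + 0·(-1) = -1; 1·(-2) + 2·1 + 0·(-1) = 0; (-3)·(-2) + (-3)·1 + 1·(-1) = 2; so z(0) = [-1, 0, 2]^T.
x_1(t) = Σ_i (v_i)_1 · z_i(0) · e^{λ_i t} (row 1 of V times the modal terms).
x_1(0.4) = 2·(-1)·e^{-5·0.4} + (-1)·0·e^{-3·0.4} + 0·2·e^{-1·0.4} = (-2)·0.135335 + 0·0.301194 + 0·0.670320 = -0.2707.

-0.2707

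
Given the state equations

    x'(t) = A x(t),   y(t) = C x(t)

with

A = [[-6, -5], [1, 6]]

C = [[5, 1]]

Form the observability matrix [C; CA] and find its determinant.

-66

CA = [[-29, -19]]
Observability matrix O = [C; CA] = [[5, 1], [-29, -19]]
det(O) = 5·(-19) - 1·(-29) = -95 - (-29) = -66
Since det(O) ≠ 0, rank(O) = 2 and the system is completely observable.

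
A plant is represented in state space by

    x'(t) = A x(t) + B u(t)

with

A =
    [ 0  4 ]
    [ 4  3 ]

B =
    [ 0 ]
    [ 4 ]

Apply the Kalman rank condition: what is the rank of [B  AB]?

2

AB = [[16], [12]]
Controllability matrix C = [B  AB] = [[0, 16], [4, 12]]
det(C) = 0·12 - 16·4 = 0 - 64 = -64 ≠ 0, so rank(C) = 2.
rank(C) = 2 = n, so the pair (A, B) is completely controllable.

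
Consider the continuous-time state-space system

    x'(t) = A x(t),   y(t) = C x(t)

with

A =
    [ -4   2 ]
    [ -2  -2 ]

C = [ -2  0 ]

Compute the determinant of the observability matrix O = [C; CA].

CA = [[8, -4]]
Observability matrix O = [C; CA] = [[-2, 0], [8, -4]]
det(O) = (-2)·(-4) - 0·8 = 8 - 0 = 8
Since det(O) ≠ 0, rank(O) = 2 and the system is completely observable.

8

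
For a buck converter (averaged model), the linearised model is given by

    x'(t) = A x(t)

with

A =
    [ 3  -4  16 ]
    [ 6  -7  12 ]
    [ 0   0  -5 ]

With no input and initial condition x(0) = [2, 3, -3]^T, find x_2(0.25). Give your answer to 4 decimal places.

det(sI - A) = s^3 - (tr A)s^2 + (M11 + M22 + M33)s - det A, where Mii is the 2×2 principal minor of A obtained by deleting row i and column i.
tr A = 3 + (-7) + (-5) = -9; M11 = (-7)·(-5) - 12·0 = 35 - 0 = 35; M22 = 3·(-5) - 16·0 = -15 - 0 = -15; M33 = 3·(-7) - (-4)·6 = -21 - (-24) = 3; sum of minors = 23.
det A = 3·((-7)·(-5) - 12·0) - (-4)·(6·(-5) - 12·0) + 16·(6·0 - (-7)·0) = 3·35 - (-4)·(-30) + 16·0 = -15.
So p(s) = det(sI - A) = s^3 + 9s^2 + 23s + 15.
Rational-root test: any integer root divides 15. Testing small divisors, s = -1 works: p(-1) = -1 + 9 + (-23) + 15 = 0, so (s + 1) is a factor.
Dividing, p(s) = (s + 1)(s^2 + 8s + 15).
Factor s^2 + 8s + 15: two numbers with sum -8 and product 15 are -3 and -5, so s^2 + 8s + 15 = (s + 3)(s + 5).
Hence p(s) = (s + 1) (s + 3) (s + 5), with roots -5, -3, -1.
The eigenvalues -5, -3, -1 are distinct and real, so A is diagonalisable and x(t) = e^{At} x(0) = V diag(e^{λ_i t}) V^{-1} x(0), where the columns of V are the eigenvectors.
λ = -5: A - (-5)I = [[8, -4, 16], [6, -2, 12], [0, 0, 0]]. v must be orthogonal to every row; (row 1) × (row 2) = [-16, 0, 8], so take v_1 = [-2, 0, 1]^T.
λ = -3: A - (-3)I = [[6, -4, 16], [6, -4, 12], [0, 0, -2]]. v must be orthogonal to every row; (row 1) × (row 2) = [16, 24, 0], so take v_2 = [2, 3, 0]^T.
λ = -1: A - (-1)I = [[4, -4, 16], [6, -6, 12], [0, 0, -4]]. v must be orthogonal to every row; (row 1) × (row 2) = [48, 48, 0], so take v_3 = [1, 1, 0]^T.
V = [v_1 v_2 v_3] = [[-2, 2, 1], [0, 3, 1], [1, 0, 0]] has det V = -1, so V^{-1} = adj(V)/det V = [[0, 0, 1], [-1, 1, -2], [3, -2, 6]].
Modal coordinates z(0) = V^{-1} x(0): 0·2 + 0·3 + 1·(-3) = -3; (-1)·2 + 1·3 + (-2)·(-3) = 7; 3·2 + (-2)·3 + 6·(-3) = -18; so z(0) = [-3, 7, -18]^T.
x_2(t) = Σ_i (v_i)_2 · z_i(0) · e^{λ_i t} (row 2 of V times the modal terms).
x_2(0.25) = 0·(-3)·e^{-5·0.25} + 3·7·e^{-3·0.25} + 1·(-18)·e^{-1·0.25} = 0·0.286505 + 21·0.472367 + (-18)·0.778801 = -4.0987.

-4.0987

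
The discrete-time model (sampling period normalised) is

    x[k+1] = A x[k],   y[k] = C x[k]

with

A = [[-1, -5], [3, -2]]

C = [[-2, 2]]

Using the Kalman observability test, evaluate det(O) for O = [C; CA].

CA = [[8, 6]]
Observability matrix O = [C; CA] = [[-2, 2], [8, 6]]
det(O) = (-2)·6 - 2·8 = -12 - 16 = -28
Since det(O) ≠ 0, rank(O) = 2 and the system is completely observable.

-28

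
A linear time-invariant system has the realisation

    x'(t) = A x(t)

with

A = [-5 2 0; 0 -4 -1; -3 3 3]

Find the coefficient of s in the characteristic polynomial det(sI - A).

Expand det(sI - A) for the 3×3 matrix.
p(s) = s^3 + 6s^2 - 4s - 51.
(Check: constant term = det(-A) = (-1)^3 det A = -51; coefficient of s^2 = -tr A = 6.)
The coefficient of s is -4.

-4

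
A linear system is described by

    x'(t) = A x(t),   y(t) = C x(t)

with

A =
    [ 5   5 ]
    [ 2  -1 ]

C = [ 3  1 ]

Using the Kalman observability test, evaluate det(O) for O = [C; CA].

25

CA = [[17, 14]]
Observability matrix O = [C; CA] = [[3, 1], [17, 14]]
det(O) = 3·14 - 1·17 = 42 - 17 = 25
Since det(O) ≠ 0, rank(O) = 2 and the system is completely observable.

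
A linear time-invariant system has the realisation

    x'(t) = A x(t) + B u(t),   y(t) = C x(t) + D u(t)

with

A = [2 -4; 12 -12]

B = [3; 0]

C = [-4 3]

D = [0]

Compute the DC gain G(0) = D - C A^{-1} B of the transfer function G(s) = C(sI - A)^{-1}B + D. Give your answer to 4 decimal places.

G(0) = C(-A)^{-1}B + D = -C A^{-1} B + D.
det A = 24, so A^{-1} = (1/24)·adj(A) = [[-1/2, 1/6], [-1/2, 1/12]]
A^{-1} B = [-3/2, -3/2]^T
C A^{-1} B = 3/2
G(0) = D - C A^{-1} B = 0 - (3/2) = -3/2 ≈ -1.5000

-1.5000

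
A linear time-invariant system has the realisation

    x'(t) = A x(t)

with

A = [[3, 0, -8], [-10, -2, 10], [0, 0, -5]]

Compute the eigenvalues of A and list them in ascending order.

-5, -2, 3

det(sI - A) = s^3 - (tr A)s^2 + (M11 + M22 + M33)s - det A, where Mii is the 2×2 principal minor of A obtained by deleting row i and column i.
tr A = 3 + (-2) + (-5) = -4; M11 = (-2)·(-5) - 10·0 = 10 - 0 = 10; M22 = 3·(-5) - (-8)·0 = -15 - 0 = -15; M33 = 3·(-2) - 0·(-10) = -6 - 0 = -6; sum of minors = -11.
det A = 3·((-2)·(-5) - 10·0) - 0·((-10)·(-5) - 10·0) + (-8)·((-10)·0 - (-2)·0) = 3·10 - 0·50 + (-8)·0 = 30.
So p(s) = det(sI - A) = s^3 + 4s^2 - 11s - 30.
Rational-root test: any integer root divides -30. Testing small divisors, s = -2 works: p(-2) = -8 + 16 + 22 + (-30) = 0, so (s + 2) is a factor.
Dividing, p(s) = (s + 2)(s^2 + 2s - 15).
Factor s^2 + 2s - 15: two numbers with sum -2 and product -15 are 3 and -5, so s^2 + 2s - 15 = (s - 3)(s + 5).
Hence p(s) = (s - 3) (s + 2) (s + 5), with roots -5, -2, 3.
At least one eigenvalue has non-negative real part, so the system is not asymptotically stable.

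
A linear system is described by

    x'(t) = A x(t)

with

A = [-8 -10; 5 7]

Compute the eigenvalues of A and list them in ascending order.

det(sI - A) = s^2 - (tr A)s + det A, with tr A = (-8) + 7 = -1 and det A = (-8)·7 - (-10)·5 = -56 - (-50) = -6.
So p(s) = det(sI - A) = s^2 + s - 6.
Factor s^2 + s - 6: two numbers with sum -1 and product -6 are 2 and -3, so s^2 + s - 6 = (s - 2)(s + 3).
Hence p(s) = (s - 2) (s + 3), with roots -3, 2.
At least one eigenvalue has non-negative real part, so the system is not asymptotically stable.

-3, 2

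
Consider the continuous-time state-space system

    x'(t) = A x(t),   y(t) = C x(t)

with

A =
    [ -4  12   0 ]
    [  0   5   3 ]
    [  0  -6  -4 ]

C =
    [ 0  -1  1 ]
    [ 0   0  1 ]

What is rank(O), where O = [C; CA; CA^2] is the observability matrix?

CA = [[0, -11, -7], [0, -6, -4]]
CA^2 = [[0, -13, -5], [0, -6, -2]]
Observability matrix O = [C; CA; CA^2] = [[0, -1, 1], [0, 0, 1], [0, -11, -7], [0, -6, -4], [0, -13, -5], [0, -6, -2]]
Column 1 of O is identically zero, so rank(O) ≤ 2.
The 2×2 minor from rows 1, 2, columns 2, 3 is (-1)·1 - 1·0 = -1 - 0 = -1 ≠ 0, so rank(O) = 2.
rank(O) = 2 < n = 3, so the pair (A, C) is not completely observable.

2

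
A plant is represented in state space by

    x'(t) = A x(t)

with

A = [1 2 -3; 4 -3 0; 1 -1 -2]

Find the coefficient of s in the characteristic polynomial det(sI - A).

Expand det(sI - A) for the 3×3 matrix.
p(s) = s^3 + 4s^2 - 4s - 25.
(Check: constant term = det(-A) = (-1)^3 det A = -25; coefficient of s^2 = -tr A = 4.)
The coefficient of s is -4.

-4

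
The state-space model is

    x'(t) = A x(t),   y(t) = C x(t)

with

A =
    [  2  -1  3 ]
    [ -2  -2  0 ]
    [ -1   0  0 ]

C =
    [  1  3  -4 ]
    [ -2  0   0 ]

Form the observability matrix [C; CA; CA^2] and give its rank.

CA = [[0, -7, 3], [-4, 2, -6]]
CA^2 = [[11, 14, 0], [-6, 0, -12]]
Observability matrix O = [C; CA; CA^2] = [[1, 3, -4], [-2, 0, 0], [0, -7, 3], [-4, 2, -6], [11, 14, 0], [-6, 0, -12]]
Take the 3×3 submatrix of O formed by rows 1, 2, 3: [[1, 3, -4], [-2, 0, 0], [0, -7, 3]]. Its determinant is 1·(0·3 - 0·(-7)) - 3·((-2)·3 - 0·0) + (-4)·((-2)·(-7) - 0·0) = 1·0 - 3·(-6) + (-4)·14 = -38 ≠ 0.
So rank(O) ≥ 3; since O has 3 columns, rank(O) = 3.
rank(O) = 3 = n, so the pair (A, C) is completely observable.

3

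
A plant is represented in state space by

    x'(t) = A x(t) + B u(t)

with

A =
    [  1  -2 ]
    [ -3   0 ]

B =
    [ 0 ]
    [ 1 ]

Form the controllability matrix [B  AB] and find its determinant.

AB = [[-2], [0]]
Controllability matrix C = [B  AB] = [[0, -2], [1, 0]]
det(C) = 0·0 - (-2)·1 = 0 - (-2) = 2
Since det(C) ≠ 0, rank(C) = 2 and the system is completely controllable.

2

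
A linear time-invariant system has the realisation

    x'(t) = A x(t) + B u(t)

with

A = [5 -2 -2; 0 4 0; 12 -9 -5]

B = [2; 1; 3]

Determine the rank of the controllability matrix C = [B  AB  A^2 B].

2

AB = [[2], [4], [0]]
A^2B = [[2], [16], [-12]]
Controllability matrix C = [B  AB  A^2B] = [[2, 2, 2], [1, 4, 16], [3, 0, -12]]
The rows r1, r2, r3 of C are linearly dependent: -2·r1 + r2 + r3 = 0 (check each entry), so rank(C) ≤ 2.
The 2×2 minor from rows 1, 2, columns 1, 2 is 2·4 - 2·1 = 8 - 2 = 6 ≠ 0, so rank(C) = 2.
rank(C) = 2 < n = 3, so the pair (A, B) is not completely controllable.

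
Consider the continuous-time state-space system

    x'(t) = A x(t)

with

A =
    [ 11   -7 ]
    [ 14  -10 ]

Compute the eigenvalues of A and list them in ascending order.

det(sI - A) = s^2 - (tr A)s + det A, with tr A = 11 + (-10) = 1 and det A = 11·(-10) - (-7)·14 = -110 - (-98) = -12.
So p(s) = det(sI - A) = s^2 - s - 12.
Factor s^2 - s - 12: two numbers with sum 1 and product -12 are 4 and -3, so s^2 - s - 12 = (s - 4)(s + 3).
Hence p(s) = (s - 4) (s + 3), with roots -3, 4.
At least one eigenvalue has non-negative real part, so the system is not asymptotically stable.

-3, 4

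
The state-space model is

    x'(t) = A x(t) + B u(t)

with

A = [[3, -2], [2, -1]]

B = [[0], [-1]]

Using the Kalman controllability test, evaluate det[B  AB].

AB = [[2], [1]]
Controllability matrix C = [B  AB] = [[0, 2], [-1, 1]]
det(C) = 0·1 - 2·(-1) = 0 - (-2) = 2
Since det(C) ≠ 0, rank(C) = 2 and the system is completely controllable.

2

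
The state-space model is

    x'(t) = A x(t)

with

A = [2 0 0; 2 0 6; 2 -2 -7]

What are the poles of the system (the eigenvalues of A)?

-4, -3, 2

det(sI - A) = s^3 - (tr A)s^2 + (M11 + M22 + M33)s - det A, where Mii is the 2×2 principal minor of A obtained by deleting row i and column i.
tr A = 2 + 0 + (-7) = -5; M11 = 0·(-7) - 6·(-2) = 0 - (-12) = 12; M22 = 2·(-7) - 0·2 = -14 - 0 = -14; M33 = 2·0 - 0·2 = 0 - 0 = 0; sum of minors = -2.
det A = 2·(0·(-7) - 6·(-2)) - 0·(2·(-7) - 6·2) + 0·(2·(-2) - 0·2) = 2·12 - 0·(-26) + 0·(-4) = 24.
So p(s) = det(sI - A) = s^3 + 5s^2 - 2s - 24.
Rational-root test: any integer root divides -24. Testing small divisors, s = 2 works: p(2) = 8 + 20 + (-4) + (-24) = 0, so (s - 2) is a factor.
Dividing, p(s) = (s - 2)(s^2 + 7s + 12).
Factor s^2 + 7s + 12: two numbers with sum -7 and product 12 are -3 and -4, so s^2 + 7s + 12 = (s + 3)(s + 4).
Hence p(s) = (s - 2) (s + 3) (s + 4), with roots -4, -3, 2.
At least one eigenvalue has non-negative real part, so the system is not asymptotically stable.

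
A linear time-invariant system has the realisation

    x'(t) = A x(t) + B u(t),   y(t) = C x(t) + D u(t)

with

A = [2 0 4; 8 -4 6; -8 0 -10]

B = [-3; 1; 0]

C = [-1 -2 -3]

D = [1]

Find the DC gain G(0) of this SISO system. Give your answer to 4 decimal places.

G(0) = C(-A)^{-1}B + D = -C A^{-1} B + D.
det A = -48, so A^{-1} = (1/-48)·adj(A) = [[-5/6, 0, -1/3], [-2/3, -1/4, -5/12], [2/3, 0, 1/6]]
A^{-1} B = [5/2, 7/4, -2]^T
C A^{-1} B = 0
G(0) = D - C A^{-1} B = 1 - (0) = 1

1.0000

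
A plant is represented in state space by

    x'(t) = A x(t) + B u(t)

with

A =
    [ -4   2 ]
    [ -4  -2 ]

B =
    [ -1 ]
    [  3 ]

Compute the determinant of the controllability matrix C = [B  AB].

AB = [[10], [-2]]
Controllability matrix C = [B  AB] = [[-1, 10], [3, -2]]
det(C) = (-1)·(-2) - 10·3 = 2 - 30 = -28
Since det(C) ≠ 0, rank(C) = 2 and the system is completely controllable.

-28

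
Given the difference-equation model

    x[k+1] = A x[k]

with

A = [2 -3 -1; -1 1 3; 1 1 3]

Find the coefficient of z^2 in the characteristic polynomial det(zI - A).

Expand det(zI - A) for the 3×3 matrix.
p(z) = z^3 - 6z^2 + 6z + 16.
(Check: constant term = det(-A) = (-1)^3 det A = 16; coefficient of z^2 = -tr A = -6.)
The coefficient of z^2 is -6.

-6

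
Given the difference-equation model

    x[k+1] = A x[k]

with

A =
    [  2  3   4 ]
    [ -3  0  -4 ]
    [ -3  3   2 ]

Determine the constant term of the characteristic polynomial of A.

Expand det(zI - A) for the 3×3 matrix.
p(z) = z^3 - 4z^2 + 37z - 42.
(Check: constant term = det(-A) = (-1)^3 det A = -42; coefficient of z^2 = -tr A = -4.)
The constant term is -42.

-42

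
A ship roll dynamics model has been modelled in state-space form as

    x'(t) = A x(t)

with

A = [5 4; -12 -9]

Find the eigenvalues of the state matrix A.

det(sI - A) = s^2 - (tr A)s + det A, with tr A = 5 + (-9) = -4 and det A = 5·(-9) - 4·(-12) = -45 - (-48) = 3.
So p(s) = det(sI - A) = s^2 + 4s + 3.
Factor s^2 + 4s + 3: two numbers with sum -4 and product 3 are -1 and -3, so s^2 + 4s + 3 = (s + 1)(s + 3).
Hence p(s) = (s + 1) (s + 3), with roots -3, -1.
All eigenvalues have negative real part, so the system is asymptotically stable.

-3, -1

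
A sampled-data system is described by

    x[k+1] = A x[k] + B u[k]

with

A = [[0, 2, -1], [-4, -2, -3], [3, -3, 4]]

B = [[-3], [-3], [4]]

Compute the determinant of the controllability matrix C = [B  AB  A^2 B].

AB = [[-10], [6], [16]]
A^2B = [[-4], [-20], [16]]
Controllability matrix C = [B  AB  A^2B] = [[-3, -10, -4], [-3, 6, -20], [4, 16, 16]]
Expanding along the first row, det(C) = (-3)·(6·16 - (-20)·16) - (-10)·((-3)·16 - (-20)·4) + (-4)·((-3)·16 - 6·4) = (-3)·416 - (-10)·32 + (-4)·(-72) = -640
Since det(C) ≠ 0, rank(C) = 3 and the system is completely controllable.

-640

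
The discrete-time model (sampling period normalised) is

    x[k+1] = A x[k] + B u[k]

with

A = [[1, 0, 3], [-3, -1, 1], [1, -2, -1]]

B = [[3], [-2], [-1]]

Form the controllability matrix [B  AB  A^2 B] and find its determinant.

-1152

AB = [[0], [-8], [8]]
A^2B = [[24], [16], [8]]
Controllability matrix C = [B  AB  A^2B] = [[3, 0, 24], [-2, -8, 16], [-1, 8, 8]]
Expanding along the first row, det(C) = 3·((-8)·8 - 16·8) - 0·((-2)·8 - 16·(-1)) + 24·((-2)·8 - (-8)·(-1)) = 3·(-192) - 0·0 + 24·(-24) = -1152
Since det(C) ≠ 0, rank(C) = 3 and the system is completely controllable.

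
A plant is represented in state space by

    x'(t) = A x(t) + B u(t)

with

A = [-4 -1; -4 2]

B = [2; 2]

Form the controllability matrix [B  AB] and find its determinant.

12

AB = [[-10], [-4]]
Controllability matrix C = [B  AB] = [[2, -10], [2, -4]]
det(C) = 2·(-4) - (-10)·2 = -8 - (-20) = 12
Since det(C) ≠ 0, rank(C) = 2 and the system is completely controllable.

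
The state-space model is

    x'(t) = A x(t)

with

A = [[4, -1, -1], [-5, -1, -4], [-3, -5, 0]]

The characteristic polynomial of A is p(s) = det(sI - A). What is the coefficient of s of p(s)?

-32

Expand det(sI - A) for the 3×3 matrix.
p(s) = s^3 - 3s^2 - 32s + 114.
(Check: constant term = det(-A) = (-1)^3 det A = 114; coefficient of s^2 = -tr A = -3.)
The coefficient of s is -32.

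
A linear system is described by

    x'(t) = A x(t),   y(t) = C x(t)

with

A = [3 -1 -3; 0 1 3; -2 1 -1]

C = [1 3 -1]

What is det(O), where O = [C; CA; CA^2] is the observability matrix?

252

CA = [[5, 1, 7]]
CA^2 = [[1, 3, -19]]
Observability matrix O = [C; CA; CA^2] = [[1, 3, -1], [5, 1, 7], [1, 3, -19]]
Expanding along the first row, det(O) = 1·(1·(-19) - 7·3) - 3·(5·(-19) - 7·1) + (-1)·(5·3 - 1·1) = 1·(-40) - 3·(-102) + (-1)·14 = 252
Since det(O) ≠ 0, rank(O) = 3 and the system is completely observable.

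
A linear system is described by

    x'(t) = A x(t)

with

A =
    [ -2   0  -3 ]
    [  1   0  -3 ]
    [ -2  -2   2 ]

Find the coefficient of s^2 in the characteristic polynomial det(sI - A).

Expand det(sI - A) for the 3×3 matrix.
p(s) = s^3 - 16s - 18.
(Check: constant term = det(-A) = (-1)^3 det A = -18; coefficient of s^2 = -tr A = 0.)
The coefficient of s^2 is 0.

0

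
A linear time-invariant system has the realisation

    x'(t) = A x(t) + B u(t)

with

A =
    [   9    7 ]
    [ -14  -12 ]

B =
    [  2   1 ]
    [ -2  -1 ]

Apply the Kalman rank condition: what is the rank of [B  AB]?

AB = [[4, 2], [-4, -2]]
Controllability matrix C = [B  AB] = [[2, 1, 4, 2], [-2, -1, -4, -2]]
Every column of C is a scalar multiple of column 1 = [2, -2] (multipliers 1, 1/2, 2, 1), so the columns span a one-dimensional space.
C ≠ 0, hence rank(C) = 1.
rank(C) = 1 < n = 2, so the pair (A, B) is not completely controllable.

1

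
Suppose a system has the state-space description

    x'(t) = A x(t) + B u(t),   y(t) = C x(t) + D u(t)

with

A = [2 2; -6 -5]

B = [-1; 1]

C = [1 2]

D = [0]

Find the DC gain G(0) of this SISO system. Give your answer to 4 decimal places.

G(0) = C(-A)^{-1}B + D = -C A^{-1} B + D.
det A = 2, so A^{-1} = (1/2)·adj(A) = [[-5/2, -1], [3, 1]]
A^{-1} B = [3/2, -2]^T
C A^{-1} B = -5/2
G(0) = D - C A^{-1} B = 0 - (-5/2) = 5/2 ≈ 2.5000

2.5000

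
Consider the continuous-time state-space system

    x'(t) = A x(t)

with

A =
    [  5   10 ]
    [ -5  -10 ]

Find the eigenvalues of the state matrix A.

det(sI - A) = s^2 - (tr A)s + det A, with tr A = 5 + (-10) = -5 and det A = 5·(-10) - 10·(-5) = -50 - (-50) = 0.
So p(s) = det(sI - A) = s^2 + 5s.
Factor s^2 + 5s: two numbers with sum -5 and product 0 are 0 and -5, so s^2 + 5s = s(s + 5).
Hence p(s) = s (s + 5), with roots -5, 0.
At least one eigenvalue has non-negative real part, so the system is not asymptotically stable.

-5, 0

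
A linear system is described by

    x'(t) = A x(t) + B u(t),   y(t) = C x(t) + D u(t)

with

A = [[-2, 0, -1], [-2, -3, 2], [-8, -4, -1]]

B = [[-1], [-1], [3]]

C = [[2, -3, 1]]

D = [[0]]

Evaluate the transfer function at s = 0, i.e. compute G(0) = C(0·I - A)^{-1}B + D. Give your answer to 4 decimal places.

G(0) = C(-A)^{-1}B + D = -C A^{-1} B + D.
det A = -6, so A^{-1} = (1/-6)·adj(A) = [[-11/6, -2/3, 1/2], [3, 1, -1], [8/3, 4/3, -1]]
A^{-1} B = [4, -7, -7]^T
C A^{-1} B = 22
G(0) = D - C A^{-1} B = 0 - (22) = -22

-22.0000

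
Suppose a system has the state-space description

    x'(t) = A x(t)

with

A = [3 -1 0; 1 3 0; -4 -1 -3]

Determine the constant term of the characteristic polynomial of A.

30

Expand det(sI - A) for the 3×3 matrix.
p(s) = s^3 - 3s^2 - 8s + 30.
(Check: constant term = det(-A) = (-1)^3 det A = 30; coefficient of s^2 = -tr A = -3.)
The constant term is 30.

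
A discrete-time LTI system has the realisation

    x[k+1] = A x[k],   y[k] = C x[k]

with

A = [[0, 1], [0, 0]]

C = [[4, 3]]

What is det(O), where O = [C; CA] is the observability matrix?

CA = [[0, 4]]
Observability matrix O = [C; CA] = [[4, 3], [0, 4]]
det(O) = 4·4 - 3·0 = 16 - 0 = 16
Since det(O) ≠ 0, rank(O) = 2 and the system is completely observable.

16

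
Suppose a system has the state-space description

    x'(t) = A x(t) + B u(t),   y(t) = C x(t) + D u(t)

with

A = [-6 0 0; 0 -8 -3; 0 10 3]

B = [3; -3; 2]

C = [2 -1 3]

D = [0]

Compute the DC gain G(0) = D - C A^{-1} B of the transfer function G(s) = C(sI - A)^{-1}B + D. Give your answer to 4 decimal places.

G(0) = C(-A)^{-1}B + D = -C A^{-1} B + D.
det A = -36, so A^{-1} = (1/-36)·adj(A) = [[-1/6, 0, 0], [0, 1/2, 1/2], [0, -5/3, -4/3]]
A^{-1} B = [-1/2, -1/2, 7/3]^T
C A^{-1} B = 13/2
G(0) = D - C A^{-1} B = 0 - (13/2) = -13/2 ≈ -6.5000

-6.5000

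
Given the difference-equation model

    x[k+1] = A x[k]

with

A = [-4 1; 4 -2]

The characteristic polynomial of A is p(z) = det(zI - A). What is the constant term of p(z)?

For a 2×2 matrix, det(zI - A) = z^2 - (tr A)z + det A.
tr A = -6, det A = 4.
So p(z) = z^2 + 6z + 4.
The constant term is 4.

4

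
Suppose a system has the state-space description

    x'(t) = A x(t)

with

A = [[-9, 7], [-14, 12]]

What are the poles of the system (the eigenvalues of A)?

-2, 5

det(sI - A) = s^2 - (tr A)s + det A, with tr A = (-9) + 12 = 3 and det A = (-9)·12 - 7·(-14) = -108 - (-98) = -10.
So p(s) = det(sI - A) = s^2 - 3s - 10.
Factor s^2 - 3s - 10: two numbers with sum 3 and product -10 are 5 and -2, so s^2 - 3s - 10 = (s - 5)(s + 2).
Hence p(s) = (s - 5) (s + 2), with roots -2, 5.
At least one eigenvalue has non-negative real part, so the system is not asymptotically stable.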